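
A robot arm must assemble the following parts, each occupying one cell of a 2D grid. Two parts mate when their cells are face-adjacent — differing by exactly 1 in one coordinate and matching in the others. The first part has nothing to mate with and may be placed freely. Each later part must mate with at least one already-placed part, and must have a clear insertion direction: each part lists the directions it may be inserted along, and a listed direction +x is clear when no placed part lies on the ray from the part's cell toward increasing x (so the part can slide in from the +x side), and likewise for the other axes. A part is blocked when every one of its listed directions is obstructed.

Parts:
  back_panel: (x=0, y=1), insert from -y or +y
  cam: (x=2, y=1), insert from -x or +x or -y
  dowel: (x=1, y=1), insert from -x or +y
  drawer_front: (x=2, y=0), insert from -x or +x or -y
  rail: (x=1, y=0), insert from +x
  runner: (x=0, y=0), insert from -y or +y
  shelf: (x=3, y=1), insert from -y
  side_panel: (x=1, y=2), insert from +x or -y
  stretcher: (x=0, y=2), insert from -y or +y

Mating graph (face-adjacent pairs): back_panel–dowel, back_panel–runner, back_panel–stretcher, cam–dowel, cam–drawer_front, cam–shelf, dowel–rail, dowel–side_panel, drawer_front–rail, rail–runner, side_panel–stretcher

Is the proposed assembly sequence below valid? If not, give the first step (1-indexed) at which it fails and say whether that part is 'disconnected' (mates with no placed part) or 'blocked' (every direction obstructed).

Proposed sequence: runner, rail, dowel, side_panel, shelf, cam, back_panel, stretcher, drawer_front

Invalid at step 5 (disconnected)

1. runner@(0, 0) [-y clear] — {runner}
2. rail@(1, 0) [+x clear] — {rail, runner}
3. dowel@(1, 1) [-x clear] — {dowel, rail, runner}
4. side_panel@(1, 2) [+x clear] — {dowel, rail, runner, side_panel}
5. shelf@(3, 1) — no placed neighbour ⇒ disconnected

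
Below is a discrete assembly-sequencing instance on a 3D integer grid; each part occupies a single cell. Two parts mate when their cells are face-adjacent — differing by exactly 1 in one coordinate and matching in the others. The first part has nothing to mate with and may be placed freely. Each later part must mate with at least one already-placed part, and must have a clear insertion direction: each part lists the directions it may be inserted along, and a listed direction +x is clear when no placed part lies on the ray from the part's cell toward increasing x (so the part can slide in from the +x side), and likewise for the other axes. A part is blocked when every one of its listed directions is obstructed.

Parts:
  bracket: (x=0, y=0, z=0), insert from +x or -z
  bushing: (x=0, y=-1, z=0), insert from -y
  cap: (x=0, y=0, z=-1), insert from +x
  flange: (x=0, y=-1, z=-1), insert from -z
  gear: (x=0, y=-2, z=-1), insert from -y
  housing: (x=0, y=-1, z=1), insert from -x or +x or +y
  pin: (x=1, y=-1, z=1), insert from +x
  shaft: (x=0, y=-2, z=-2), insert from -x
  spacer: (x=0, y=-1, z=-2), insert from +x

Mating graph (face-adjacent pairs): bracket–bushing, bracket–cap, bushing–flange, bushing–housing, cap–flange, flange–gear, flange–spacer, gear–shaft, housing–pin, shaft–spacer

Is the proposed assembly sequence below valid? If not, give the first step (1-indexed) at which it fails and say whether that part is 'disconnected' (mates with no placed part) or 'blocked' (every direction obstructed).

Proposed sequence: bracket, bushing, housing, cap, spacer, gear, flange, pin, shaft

1. bracket@(0, 0, 0) [+x clear] — {bracket}
2. bushing@(0, -1, 0) [-y clear] — {bracket, bushing}
3. housing@(0, -1, 1) [-x clear] — {bracket, bushing, housing}
4. cap@(0, 0, -1) [+x clear] — {bracket, bushing, cap, housing}
5. spacer@(0, -1, -2) — no placed neighbour ⇒ disconnected

Invalid at step 5 (disconnected)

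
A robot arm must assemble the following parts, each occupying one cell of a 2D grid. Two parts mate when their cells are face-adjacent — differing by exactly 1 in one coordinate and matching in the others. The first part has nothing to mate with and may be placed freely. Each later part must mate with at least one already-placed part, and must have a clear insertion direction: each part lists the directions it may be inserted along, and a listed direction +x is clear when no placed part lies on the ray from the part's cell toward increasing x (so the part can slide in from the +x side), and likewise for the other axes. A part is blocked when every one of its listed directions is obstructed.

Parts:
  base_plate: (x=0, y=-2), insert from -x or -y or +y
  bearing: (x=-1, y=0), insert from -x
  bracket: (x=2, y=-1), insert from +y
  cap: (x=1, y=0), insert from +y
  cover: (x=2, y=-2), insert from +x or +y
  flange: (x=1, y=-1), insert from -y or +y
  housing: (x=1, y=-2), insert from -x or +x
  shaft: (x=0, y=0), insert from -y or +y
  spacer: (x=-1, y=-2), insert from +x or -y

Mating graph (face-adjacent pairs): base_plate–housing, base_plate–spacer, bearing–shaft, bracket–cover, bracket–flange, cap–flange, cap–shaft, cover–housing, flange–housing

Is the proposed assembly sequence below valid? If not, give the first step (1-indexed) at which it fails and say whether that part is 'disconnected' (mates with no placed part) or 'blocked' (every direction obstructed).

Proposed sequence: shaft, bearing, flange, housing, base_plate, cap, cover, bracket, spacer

1. shaft@(0, 0) [-y clear] — {shaft}
2. bearing@(-1, 0) [-x clear] — {bearing, shaft}
3. flange@(1, -1) — no placed neighbour ⇒ disconnected

Invalid at step 3 (disconnected)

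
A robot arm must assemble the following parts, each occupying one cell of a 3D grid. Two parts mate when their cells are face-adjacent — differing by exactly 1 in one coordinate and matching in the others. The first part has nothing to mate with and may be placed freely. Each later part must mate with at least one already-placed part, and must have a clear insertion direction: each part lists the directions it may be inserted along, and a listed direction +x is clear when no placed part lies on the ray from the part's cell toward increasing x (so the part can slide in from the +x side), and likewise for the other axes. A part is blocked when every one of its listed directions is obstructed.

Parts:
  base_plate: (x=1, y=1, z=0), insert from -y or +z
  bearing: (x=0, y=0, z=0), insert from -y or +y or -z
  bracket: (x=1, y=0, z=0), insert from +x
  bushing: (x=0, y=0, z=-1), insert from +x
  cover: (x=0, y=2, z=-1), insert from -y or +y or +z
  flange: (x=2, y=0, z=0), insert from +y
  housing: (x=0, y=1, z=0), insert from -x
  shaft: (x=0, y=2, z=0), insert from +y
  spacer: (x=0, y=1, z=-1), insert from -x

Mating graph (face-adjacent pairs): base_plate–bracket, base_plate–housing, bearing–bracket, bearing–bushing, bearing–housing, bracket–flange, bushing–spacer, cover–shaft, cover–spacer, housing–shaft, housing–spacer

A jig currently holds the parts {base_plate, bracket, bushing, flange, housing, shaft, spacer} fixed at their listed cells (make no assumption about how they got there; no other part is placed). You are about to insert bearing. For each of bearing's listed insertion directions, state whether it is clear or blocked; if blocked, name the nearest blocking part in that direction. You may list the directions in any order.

+y: blocked by housing; -y: clear; -z: blocked by bushing

-y: ray from bearing(0, 0, 0) has no placed part ⇒ clear
+y: nearest on ray is housing@(0, 1, 0) ⇒ blocked
-z: nearest on ray is bushing@(0, 0, -1) ⇒ blocked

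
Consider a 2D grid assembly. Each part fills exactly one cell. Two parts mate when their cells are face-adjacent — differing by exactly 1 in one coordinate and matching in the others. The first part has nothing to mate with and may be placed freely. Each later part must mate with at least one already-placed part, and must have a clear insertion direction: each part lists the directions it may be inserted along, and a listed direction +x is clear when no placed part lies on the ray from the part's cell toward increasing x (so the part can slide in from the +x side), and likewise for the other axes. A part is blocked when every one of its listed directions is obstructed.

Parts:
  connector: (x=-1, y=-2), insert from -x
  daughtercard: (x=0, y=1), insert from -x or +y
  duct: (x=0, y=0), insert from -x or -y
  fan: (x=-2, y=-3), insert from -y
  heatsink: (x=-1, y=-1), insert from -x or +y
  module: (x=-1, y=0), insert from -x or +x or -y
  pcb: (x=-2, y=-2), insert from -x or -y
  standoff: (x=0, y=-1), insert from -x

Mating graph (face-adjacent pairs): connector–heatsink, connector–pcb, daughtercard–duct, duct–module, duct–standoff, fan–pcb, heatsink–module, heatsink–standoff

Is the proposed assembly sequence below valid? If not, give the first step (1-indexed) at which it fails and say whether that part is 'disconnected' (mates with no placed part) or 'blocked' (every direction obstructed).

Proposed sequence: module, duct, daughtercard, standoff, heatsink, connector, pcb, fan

Valid

1. module@(-1, 0) [-x clear] — {module}
2. duct@(0, 0) [-y clear] — {duct, module}
3. daughtercard@(0, 1) [-x clear] — {daughtercard, duct, module}
4. standoff@(0, -1) [-x clear] — {daughtercard, duct, module, standoff}
5. heatsink@(-1, -1) [-x clear] — {daughtercard, duct, heatsink, module, standoff}
6. connector@(-1, -2) [-x clear] — {connector, daughtercard, duct, heatsink, module, standoff}
7. pcb@(-2, -2) [-x clear] — {connector, daughtercard, duct, heatsink, module, pcb, standoff}
8. fan@(-2, -3) [-y clear] — {connector, daughtercard, duct, fan, heatsink, module, pcb, standoff}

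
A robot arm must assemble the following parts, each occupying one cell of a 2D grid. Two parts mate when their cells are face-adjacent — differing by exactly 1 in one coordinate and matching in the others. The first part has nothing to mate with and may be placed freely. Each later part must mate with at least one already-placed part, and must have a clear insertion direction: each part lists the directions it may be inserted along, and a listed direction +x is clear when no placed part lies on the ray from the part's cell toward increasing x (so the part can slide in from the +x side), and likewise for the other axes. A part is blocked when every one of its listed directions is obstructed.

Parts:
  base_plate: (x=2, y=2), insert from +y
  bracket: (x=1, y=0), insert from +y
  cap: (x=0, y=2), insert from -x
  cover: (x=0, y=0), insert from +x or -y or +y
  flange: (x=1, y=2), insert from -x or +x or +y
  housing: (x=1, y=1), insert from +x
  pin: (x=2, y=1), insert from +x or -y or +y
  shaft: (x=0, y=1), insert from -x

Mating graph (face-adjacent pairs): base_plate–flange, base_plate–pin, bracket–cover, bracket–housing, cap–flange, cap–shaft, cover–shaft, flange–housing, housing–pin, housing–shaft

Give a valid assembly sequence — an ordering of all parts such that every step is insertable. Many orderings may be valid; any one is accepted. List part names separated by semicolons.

1. cap@(0, 2) [-x clear] — {cap}
2. shaft@(0, 1) [-x clear] — {cap, shaft}
3. cover@(0, 0) [+x clear] — {cap, cover, shaft}
4. bracket@(1, 0) [+y clear] — {bracket, cap, cover, shaft}
5. flange@(1, 2) [+x clear] — {bracket, cap, cover, flange, shaft}
6. base_plate@(2, 2) [+y clear] — {base_plate, bracket, cap, cover, flange, shaft}
7. housing@(1, 1) [+x clear] — {base_plate, bracket, cap, cover, flange, housing, shaft}
8. pin@(2, 1) [+x clear] — {base_plate, bracket, cap, cover, flange, housing, pin, shaft}

cap; shaft; cover; bracket; flange; base_plate; housing; pin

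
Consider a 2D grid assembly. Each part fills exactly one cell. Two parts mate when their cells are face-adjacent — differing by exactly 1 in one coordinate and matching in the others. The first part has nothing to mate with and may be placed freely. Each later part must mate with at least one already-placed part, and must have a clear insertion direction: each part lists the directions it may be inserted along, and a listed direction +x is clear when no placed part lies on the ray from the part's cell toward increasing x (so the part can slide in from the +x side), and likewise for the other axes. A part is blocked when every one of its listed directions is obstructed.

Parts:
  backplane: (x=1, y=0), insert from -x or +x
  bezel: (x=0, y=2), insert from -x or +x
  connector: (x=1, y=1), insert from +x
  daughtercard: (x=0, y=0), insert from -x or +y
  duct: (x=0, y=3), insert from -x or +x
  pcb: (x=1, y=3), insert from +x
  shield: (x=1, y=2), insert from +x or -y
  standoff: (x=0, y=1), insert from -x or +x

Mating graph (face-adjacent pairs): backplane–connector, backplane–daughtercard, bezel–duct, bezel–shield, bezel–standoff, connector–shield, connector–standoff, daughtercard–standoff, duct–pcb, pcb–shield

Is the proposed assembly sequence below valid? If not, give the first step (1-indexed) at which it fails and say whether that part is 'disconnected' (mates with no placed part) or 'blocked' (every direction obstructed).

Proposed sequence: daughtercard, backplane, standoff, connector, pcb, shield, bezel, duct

Invalid at step 5 (disconnected)

1. daughtercard@(0, 0) [-x clear] — {daughtercard}
2. backplane@(1, 0) [+x clear] — {backplane, daughtercard}
3. standoff@(0, 1) [-x clear] — {backplane, daughtercard, standoff}
4. connector@(1, 1) [+x clear] — {backplane, connector, daughtercard, standoff}
5. pcb@(1, 3) — no placed neighbour ⇒ disconnected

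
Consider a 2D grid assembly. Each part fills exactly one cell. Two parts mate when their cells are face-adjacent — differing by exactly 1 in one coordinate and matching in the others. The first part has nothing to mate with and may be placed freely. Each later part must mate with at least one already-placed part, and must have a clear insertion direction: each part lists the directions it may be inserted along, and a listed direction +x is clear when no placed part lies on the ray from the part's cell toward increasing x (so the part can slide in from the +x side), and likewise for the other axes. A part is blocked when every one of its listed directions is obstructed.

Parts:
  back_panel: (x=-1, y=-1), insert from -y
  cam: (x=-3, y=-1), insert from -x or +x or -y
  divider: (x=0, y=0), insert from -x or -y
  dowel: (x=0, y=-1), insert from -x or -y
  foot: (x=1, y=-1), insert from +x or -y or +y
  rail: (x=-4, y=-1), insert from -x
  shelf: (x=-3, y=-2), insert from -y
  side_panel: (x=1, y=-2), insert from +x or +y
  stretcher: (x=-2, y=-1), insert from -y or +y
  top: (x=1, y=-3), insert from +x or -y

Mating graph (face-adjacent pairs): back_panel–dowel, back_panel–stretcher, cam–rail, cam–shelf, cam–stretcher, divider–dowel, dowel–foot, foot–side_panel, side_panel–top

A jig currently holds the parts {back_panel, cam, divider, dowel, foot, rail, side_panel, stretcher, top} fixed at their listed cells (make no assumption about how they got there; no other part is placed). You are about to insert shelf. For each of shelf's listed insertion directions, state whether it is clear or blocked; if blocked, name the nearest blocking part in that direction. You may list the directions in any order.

-y: clear

-y: ray from shelf(-3, -2) has no placed part ⇒ clear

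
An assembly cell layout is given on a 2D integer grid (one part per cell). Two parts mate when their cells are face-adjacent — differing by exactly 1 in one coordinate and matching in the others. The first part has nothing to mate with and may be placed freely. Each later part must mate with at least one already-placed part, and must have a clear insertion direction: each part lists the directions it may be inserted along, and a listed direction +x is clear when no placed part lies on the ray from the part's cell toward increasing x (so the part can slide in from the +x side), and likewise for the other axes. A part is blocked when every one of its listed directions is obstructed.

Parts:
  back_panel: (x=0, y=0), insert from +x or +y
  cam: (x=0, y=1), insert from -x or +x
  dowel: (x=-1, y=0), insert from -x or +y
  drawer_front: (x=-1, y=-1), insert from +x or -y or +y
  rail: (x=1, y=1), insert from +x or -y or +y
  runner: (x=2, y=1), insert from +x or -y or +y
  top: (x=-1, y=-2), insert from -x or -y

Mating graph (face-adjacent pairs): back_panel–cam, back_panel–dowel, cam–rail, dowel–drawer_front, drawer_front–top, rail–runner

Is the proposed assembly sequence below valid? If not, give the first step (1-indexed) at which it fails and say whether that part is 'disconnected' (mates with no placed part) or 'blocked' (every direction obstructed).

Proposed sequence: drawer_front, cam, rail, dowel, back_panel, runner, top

1. drawer_front@(-1, -1) [+x clear] — {drawer_front}
2. cam@(0, 1) — no placed neighbour ⇒ disconnected

Invalid at step 2 (disconnected)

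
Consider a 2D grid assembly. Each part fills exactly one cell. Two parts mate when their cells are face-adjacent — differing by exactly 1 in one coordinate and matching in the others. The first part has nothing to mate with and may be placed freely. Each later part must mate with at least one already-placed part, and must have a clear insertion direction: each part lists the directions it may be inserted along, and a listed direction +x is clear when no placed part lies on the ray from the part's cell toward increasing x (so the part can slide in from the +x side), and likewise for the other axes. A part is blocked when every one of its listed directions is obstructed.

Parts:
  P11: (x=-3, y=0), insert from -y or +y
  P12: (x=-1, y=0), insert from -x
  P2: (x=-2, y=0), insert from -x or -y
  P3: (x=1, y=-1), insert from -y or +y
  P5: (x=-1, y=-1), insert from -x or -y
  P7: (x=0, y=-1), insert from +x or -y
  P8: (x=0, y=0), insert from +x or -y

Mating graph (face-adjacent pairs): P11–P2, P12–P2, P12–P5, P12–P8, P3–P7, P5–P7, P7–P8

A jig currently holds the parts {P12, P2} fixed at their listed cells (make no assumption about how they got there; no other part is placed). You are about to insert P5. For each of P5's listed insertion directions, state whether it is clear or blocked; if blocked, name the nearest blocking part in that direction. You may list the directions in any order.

-x: ray from P5(-1, -1) has no placed part ⇒ clear
-y: ray from P5(-1, -1) has no placed part ⇒ clear

-x: clear; -y: clear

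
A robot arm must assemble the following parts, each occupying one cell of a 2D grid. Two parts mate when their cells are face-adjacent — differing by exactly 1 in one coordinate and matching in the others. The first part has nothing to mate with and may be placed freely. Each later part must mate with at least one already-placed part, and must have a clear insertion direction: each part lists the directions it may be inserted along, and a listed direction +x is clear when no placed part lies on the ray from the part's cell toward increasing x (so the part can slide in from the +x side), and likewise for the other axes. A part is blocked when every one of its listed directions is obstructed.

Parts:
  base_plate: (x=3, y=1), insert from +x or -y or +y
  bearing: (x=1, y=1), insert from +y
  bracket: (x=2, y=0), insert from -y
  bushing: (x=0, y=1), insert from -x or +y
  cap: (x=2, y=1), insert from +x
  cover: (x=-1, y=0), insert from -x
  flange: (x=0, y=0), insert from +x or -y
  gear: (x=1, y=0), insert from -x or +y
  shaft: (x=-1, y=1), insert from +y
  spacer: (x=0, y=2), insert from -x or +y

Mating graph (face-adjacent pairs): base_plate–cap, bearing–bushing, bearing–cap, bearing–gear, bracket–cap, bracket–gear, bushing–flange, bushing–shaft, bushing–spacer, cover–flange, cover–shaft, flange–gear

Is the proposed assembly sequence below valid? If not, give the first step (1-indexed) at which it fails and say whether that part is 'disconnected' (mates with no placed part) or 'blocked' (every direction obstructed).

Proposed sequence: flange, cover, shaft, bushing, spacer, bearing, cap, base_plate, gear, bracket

Invalid at step 9 (blocked)

1. flange@(0, 0) [+x clear] — {flange}
2. cover@(-1, 0) [-x clear] — {cover, flange}
3. shaft@(-1, 1) [+y clear] — {cover, flange, shaft}
4. bushing@(0, 1) [+y clear] — {bushing, cover, flange, shaft}
5. spacer@(0, 2) [-x clear] — {bushing, cover, flange, shaft, spacer}
6. bearing@(1, 1) [+y clear] — {bearing, bushing, cover, flange, shaft, spacer}
7. cap@(2, 1) [+x clear] — {bearing, bushing, cap, cover, flange, shaft, spacer}
8. base_plate@(3, 1) [+x clear] — {base_plate, bearing, bushing, cap, cover, flange, shaft, spacer}
9. gear@(1, 0) — -x/+y all obstructed ⇒ blocked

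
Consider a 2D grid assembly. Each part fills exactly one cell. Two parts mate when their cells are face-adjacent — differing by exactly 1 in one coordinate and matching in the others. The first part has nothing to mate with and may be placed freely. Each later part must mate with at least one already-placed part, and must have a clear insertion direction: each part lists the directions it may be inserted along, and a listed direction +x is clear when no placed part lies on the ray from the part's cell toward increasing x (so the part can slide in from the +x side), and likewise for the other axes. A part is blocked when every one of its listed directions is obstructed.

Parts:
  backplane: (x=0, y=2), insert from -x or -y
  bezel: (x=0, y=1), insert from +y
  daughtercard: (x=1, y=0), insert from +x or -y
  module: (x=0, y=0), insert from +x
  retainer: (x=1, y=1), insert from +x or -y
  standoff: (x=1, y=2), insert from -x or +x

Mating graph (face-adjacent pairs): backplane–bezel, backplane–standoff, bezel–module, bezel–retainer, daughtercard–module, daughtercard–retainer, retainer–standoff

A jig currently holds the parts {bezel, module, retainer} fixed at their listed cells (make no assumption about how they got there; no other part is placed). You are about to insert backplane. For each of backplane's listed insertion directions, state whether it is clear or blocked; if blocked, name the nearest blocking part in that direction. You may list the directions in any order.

-x: ray from backplane(0, 2) has no placed part ⇒ clear
-y: nearest on ray is bezel@(0, 1) ⇒ blocked

-x: clear; -y: blocked by bezel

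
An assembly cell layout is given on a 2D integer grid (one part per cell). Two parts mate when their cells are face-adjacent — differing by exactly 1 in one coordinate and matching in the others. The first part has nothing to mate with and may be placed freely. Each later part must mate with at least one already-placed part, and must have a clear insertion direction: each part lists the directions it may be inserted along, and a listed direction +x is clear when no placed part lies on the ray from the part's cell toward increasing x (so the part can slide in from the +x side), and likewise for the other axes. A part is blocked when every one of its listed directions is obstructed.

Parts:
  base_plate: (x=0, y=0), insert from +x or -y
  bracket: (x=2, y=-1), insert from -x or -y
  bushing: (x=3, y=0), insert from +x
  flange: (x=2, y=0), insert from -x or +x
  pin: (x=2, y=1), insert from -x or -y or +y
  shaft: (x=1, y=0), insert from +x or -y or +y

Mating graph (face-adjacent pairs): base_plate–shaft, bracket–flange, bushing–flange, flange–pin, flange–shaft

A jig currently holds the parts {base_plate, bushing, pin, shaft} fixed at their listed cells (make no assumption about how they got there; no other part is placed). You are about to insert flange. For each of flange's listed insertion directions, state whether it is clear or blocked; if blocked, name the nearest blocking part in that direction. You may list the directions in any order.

+x: blocked by bushing; -x: blocked by shaft

-x: nearest on ray is shaft@(1, 0) ⇒ blocked
+x: nearest on ray is bushing@(3, 0) ⇒ blocked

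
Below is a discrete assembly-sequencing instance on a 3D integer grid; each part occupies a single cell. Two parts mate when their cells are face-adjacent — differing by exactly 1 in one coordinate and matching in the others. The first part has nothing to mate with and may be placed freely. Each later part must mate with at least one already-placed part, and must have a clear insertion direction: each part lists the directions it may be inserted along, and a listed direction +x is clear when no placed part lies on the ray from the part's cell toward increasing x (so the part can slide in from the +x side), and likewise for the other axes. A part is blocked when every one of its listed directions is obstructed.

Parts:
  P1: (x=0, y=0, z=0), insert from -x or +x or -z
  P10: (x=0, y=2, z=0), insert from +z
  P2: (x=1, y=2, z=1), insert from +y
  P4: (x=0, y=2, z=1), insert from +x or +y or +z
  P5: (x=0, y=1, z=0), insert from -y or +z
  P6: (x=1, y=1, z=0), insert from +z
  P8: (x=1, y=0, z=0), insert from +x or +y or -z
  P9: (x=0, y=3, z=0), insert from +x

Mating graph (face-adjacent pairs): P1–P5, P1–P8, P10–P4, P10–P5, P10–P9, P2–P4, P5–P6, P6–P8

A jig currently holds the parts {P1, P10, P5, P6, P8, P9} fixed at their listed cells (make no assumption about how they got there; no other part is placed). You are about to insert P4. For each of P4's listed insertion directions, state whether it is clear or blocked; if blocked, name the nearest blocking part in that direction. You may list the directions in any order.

+x: ray from P4(0, 2, 1) has no placed part ⇒ clear
+y: ray from P4(0, 2, 1) has no placed part ⇒ clear
+z: ray from P4(0, 2, 1) has no placed part ⇒ clear

+x: clear; +y: clear; +z: clear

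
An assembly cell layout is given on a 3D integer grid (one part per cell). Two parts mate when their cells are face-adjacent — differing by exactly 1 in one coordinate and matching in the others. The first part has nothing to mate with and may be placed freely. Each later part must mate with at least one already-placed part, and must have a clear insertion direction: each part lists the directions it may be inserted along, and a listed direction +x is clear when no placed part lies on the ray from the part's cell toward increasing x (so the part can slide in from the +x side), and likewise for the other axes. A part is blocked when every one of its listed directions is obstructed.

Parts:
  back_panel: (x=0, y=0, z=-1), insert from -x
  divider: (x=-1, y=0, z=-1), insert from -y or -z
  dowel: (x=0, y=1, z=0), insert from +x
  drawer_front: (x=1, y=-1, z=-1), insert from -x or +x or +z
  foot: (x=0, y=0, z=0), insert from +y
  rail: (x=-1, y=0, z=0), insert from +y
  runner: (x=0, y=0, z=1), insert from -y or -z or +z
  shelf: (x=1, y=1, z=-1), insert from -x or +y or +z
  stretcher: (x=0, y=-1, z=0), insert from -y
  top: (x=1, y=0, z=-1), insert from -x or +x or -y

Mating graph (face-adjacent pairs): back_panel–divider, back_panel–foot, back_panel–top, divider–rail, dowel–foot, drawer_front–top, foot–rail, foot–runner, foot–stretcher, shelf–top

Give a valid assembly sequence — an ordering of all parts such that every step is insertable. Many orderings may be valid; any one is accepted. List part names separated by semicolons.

1. foot@(0, 0, 0) [+y clear] — {foot}
2. runner@(0, 0, 1) [-y clear] — {foot, runner}
3. stretcher@(0, -1, 0) [-y clear] — {foot, runner, stretcher}
4. rail@(-1, 0, 0) [+y clear] — {foot, rail, runner, stretcher}
5. dowel@(0, 1, 0) [+x clear] — {dowel, foot, rail, runner, stretcher}
6. back_panel@(0, 0, -1) [-x clear] — {back_panel, dowel, foot, rail, runner, stretcher}
7. top@(1, 0, -1) [+x clear] — {back_panel, dowel, foot, rail, runner, stretcher, top}
8. shelf@(1, 1, -1) [-x clear] — {back_panel, dowel, foot, rail, runner, shelf, stretcher, top}
9. drawer_front@(1, -1, -1) [-x clear] — {back_panel, dowel, drawer_front, foot, rail, runner, shelf, stretcher, top}
10. divider@(-1, 0, -1) [-y clear] — {back_panel, divider, dowel, drawer_front, foot, rail, runner, shelf, stretcher, top}

foot; runner; stretcher; rail; dowel; back_panel; top; shelf; drawer_front; divider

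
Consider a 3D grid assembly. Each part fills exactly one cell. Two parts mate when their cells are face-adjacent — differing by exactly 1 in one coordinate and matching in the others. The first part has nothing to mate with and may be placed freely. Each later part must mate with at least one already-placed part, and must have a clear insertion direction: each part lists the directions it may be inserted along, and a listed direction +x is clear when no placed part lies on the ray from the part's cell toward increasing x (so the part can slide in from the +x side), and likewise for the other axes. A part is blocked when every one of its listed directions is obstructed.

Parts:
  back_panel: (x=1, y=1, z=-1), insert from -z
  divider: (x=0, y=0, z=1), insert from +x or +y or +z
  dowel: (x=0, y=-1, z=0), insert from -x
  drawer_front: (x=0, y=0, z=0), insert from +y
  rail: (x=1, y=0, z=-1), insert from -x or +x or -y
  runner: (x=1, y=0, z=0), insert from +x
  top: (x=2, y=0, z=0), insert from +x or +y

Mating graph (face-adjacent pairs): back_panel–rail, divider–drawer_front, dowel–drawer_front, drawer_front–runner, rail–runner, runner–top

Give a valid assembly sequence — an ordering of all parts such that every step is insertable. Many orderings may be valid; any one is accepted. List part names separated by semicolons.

runner; top; rail; back_panel; drawer_front; dowel; divider

1. runner@(1, 0, 0) [+x clear] — {runner}
2. top@(2, 0, 0) [+x clear] — {runner, top}
3. rail@(1, 0, -1) [-x clear] — {rail, runner, top}
4. back_panel@(1, 1, -1) [-z clear] — {back_panel, rail, runner, top}
5. drawer_front@(0, 0, 0) [+y clear] — {back_panel, drawer_front, rail, runner, top}
6. dowel@(0, -1, 0) [-x clear] — {back_panel, dowel, drawer_front, rail, runner, top}
7. divider@(0, 0, 1) [+x clear] — {back_panel, divider, dowel, drawer_front, rail, runner, top}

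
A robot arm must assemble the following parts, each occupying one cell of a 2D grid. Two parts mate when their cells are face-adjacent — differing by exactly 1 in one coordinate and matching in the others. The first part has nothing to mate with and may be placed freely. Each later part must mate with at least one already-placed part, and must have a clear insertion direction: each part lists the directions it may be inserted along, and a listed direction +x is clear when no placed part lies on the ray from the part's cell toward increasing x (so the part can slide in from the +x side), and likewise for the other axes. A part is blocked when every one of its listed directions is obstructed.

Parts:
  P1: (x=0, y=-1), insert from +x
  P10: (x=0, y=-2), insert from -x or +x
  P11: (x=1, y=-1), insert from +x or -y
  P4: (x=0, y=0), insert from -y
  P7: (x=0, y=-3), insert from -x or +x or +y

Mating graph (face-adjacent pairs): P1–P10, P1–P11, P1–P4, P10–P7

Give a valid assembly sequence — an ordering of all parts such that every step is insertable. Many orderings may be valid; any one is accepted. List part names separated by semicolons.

P4; P1; P11; P10; P7

1. P4@(0, 0) [-y clear] — {P4}
2. P1@(0, -1) [+x clear] — {P1, P4}
3. P11@(1, -1) [+x clear] — {P1, P11, P4}
4. P10@(0, -2) [-x clear] — {P1, P10, P11, P4}
5. P7@(0, -3) [-x clear] — {P1, P10, P11, P4, P7}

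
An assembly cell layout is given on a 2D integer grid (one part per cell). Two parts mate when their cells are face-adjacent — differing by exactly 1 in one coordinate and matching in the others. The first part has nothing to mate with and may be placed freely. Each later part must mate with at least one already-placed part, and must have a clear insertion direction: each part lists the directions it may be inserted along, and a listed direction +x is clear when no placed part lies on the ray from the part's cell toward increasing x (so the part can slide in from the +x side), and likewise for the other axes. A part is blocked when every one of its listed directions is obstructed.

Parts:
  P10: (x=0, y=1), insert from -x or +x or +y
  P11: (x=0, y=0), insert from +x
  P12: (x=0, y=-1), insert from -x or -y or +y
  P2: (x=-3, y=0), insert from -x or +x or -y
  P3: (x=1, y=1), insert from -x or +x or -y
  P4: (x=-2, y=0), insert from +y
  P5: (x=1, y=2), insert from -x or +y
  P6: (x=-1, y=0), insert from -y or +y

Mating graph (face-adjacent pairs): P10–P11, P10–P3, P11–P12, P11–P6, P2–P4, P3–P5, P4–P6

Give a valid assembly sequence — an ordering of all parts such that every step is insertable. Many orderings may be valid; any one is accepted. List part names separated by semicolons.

1. P10@(0, 1) [-x clear] — {P10}
2. P11@(0, 0) [+x clear] — {P10, P11}
3. P3@(1, 1) [+x clear] — {P10, P11, P3}
4. P6@(-1, 0) [-y clear] — {P10, P11, P3, P6}
5. P4@(-2, 0) [+y clear] — {P10, P11, P3, P4, P6}
6. P2@(-3, 0) [-x clear] — {P10, P11, P2, P3, P4, P6}
7. P12@(0, -1) [-x clear] — {P10, P11, P12, P2, P3, P4, P6}
8. P5@(1, 2) [-x clear] — {P10, P11, P12, P2, P3, P4, P5, P6}

P10; P11; P3; P6; P4; P2; P12; P5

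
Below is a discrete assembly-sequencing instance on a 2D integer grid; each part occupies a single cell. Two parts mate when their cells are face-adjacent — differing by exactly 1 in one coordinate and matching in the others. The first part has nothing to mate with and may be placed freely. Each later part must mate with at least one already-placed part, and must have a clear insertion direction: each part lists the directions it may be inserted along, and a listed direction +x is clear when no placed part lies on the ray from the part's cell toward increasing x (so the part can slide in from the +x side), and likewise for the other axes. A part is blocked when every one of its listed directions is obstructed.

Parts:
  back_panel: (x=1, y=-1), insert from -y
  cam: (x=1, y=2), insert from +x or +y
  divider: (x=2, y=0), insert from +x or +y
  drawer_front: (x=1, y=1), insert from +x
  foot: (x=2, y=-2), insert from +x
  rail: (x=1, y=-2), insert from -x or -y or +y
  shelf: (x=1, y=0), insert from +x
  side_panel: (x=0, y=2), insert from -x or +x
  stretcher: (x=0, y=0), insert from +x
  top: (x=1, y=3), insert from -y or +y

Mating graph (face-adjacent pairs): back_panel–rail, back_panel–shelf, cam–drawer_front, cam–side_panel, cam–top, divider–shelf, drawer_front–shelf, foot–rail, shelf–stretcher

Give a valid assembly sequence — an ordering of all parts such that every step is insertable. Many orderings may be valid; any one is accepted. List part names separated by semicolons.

1. stretcher@(0, 0) [+x clear] — {stretcher}
2. shelf@(1, 0) [+x clear] — {shelf, stretcher}
3. divider@(2, 0) [+x clear] — {divider, shelf, stretcher}
4. back_panel@(1, -1) [-y clear] — {back_panel, divider, shelf, stretcher}
5. rail@(1, -2) [-x clear] — {back_panel, divider, rail, shelf, stretcher}
6. foot@(2, -2) [+x clear] — {back_panel, divider, foot, rail, shelf, stretcher}
7. drawer_front@(1, 1) [+x clear] — {back_panel, divider, drawer_front, foot, rail, shelf, stretcher}
8. cam@(1, 2) [+x clear] — {back_panel, cam, divider, drawer_front, foot, rail, shelf, stretcher}
9. top@(1, 3) [+y clear] — {back_panel, cam, divider, drawer_front, foot, rail, shelf, stretcher, top}
10. side_panel@(0, 2) [-x clear] — {back_panel, cam, divider, drawer_front, foot, rail, shelf, side_panel, stretcher, top}

stretcher; shelf; divider; back_panel; rail; foot; drawer_front; cam; top; side_panel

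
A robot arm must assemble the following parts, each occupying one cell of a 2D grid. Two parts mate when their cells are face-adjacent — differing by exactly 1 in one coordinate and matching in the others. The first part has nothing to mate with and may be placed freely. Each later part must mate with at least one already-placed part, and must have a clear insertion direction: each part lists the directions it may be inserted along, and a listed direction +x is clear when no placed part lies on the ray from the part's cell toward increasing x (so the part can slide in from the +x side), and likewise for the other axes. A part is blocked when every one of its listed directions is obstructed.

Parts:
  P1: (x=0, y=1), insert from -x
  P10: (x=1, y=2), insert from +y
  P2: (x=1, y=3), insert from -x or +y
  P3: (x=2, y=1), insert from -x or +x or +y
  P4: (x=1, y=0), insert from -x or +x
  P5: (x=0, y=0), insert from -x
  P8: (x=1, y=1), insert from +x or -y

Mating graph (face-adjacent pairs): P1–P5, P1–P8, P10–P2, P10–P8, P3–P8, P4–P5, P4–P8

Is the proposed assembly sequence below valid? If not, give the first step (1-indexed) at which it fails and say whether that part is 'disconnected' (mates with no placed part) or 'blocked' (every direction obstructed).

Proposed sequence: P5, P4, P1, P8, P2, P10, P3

Invalid at step 5 (disconnected)

1. P5@(0, 0) [-x clear] — {P5}
2. P4@(1, 0) [+x clear] — {P4, P5}
3. P1@(0, 1) [-x clear] — {P1, P4, P5}
4. P8@(1, 1) [+x clear] — {P1, P4, P5, P8}
5. P2@(1, 3) — no placed neighbour ⇒ disconnected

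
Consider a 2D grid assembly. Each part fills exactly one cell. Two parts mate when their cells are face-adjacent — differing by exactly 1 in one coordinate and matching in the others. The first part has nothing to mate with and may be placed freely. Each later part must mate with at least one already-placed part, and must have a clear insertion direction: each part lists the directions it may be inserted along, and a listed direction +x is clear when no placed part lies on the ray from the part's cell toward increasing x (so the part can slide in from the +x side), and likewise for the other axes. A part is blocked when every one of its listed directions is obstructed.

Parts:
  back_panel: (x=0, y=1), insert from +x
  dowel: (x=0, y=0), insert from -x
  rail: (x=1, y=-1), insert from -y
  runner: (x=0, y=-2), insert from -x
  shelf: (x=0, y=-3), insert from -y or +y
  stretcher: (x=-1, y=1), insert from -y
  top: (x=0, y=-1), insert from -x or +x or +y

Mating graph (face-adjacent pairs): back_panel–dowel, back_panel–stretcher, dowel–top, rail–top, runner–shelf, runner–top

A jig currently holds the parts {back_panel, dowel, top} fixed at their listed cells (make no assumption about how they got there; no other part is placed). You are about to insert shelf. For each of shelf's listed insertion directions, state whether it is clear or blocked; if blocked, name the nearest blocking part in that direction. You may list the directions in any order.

+y: blocked by top; -y: clear

-y: ray from shelf(0, -3) has no placed part ⇒ clear
+y: nearest on ray is top@(0, -1) ⇒ blocked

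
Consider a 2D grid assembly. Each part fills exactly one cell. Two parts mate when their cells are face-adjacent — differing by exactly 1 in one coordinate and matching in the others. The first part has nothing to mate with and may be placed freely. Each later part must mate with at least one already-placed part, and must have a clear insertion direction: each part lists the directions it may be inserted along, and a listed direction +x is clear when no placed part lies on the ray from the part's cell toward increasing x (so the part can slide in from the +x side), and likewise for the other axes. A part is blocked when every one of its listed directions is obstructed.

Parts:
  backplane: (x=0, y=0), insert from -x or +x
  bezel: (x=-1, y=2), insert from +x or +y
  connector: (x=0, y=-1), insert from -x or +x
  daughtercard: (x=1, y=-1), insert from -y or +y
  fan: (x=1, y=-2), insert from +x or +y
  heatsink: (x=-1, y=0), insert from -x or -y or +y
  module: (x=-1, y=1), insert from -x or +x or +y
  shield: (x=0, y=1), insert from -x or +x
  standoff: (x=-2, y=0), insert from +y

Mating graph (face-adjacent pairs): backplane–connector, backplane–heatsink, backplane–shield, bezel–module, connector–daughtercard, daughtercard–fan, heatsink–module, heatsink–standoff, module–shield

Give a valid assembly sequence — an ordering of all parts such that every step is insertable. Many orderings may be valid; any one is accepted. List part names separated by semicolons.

1. standoff@(-2, 0) [+y clear] — {standoff}
2. heatsink@(-1, 0) [-y clear] — {heatsink, standoff}
3. module@(-1, 1) [-x clear] — {heatsink, module, standoff}
4. shield@(0, 1) [+x clear] — {heatsink, module, shield, standoff}
5. bezel@(-1, 2) [+x clear] — {bezel, heatsink, module, shield, standoff}
6. backplane@(0, 0) [+x clear] — {backplane, bezel, heatsink, module, shield, standoff}
7. connector@(0, -1) [-x clear] — {backplane, bezel, connector, heatsink, module, shield, standoff}
8. daughtercard@(1, -1) [-y clear] — {backplane, bezel, connector, daughtercard, heatsink, module, shield, standoff}
9. fan@(1, -2) [+x clear] — {backplane, bezel, connector, daughtercard, fan, heatsink, module, shield, standoff}

standoff; heatsink; module; shield; bezel; backplane; connector; daughtercard; fan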